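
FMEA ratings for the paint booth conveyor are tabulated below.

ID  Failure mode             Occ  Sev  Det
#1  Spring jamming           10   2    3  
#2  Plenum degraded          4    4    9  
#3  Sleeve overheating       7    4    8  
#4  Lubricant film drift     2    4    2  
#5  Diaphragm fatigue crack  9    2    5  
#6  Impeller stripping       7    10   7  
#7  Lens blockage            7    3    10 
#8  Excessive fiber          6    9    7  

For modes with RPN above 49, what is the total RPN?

RPN = Severity × Occurrence × Detection:
  #1: 2 × 10 × 3 = 60
  #2: 4 × 4 × 9 = 144
  #3: 4 × 7 × 8 = 224
  #4: 4 × 2 × 2 = 16
  #5: 2 × 9 × 5 = 90
  #6: 10 × 7 × 7 = 490
  #7: 3 × 7 × 10 = 210
  #8: 9 × 6 × 7 = 378
RPN > 49: #1 (60), #2 (144), #3 (224), #5 (90), #6 (490), #7 (210), #8 (378).
Sum: 60 + 144 + 224 + 90 + 490 + 210 + 378 = 1596.

1596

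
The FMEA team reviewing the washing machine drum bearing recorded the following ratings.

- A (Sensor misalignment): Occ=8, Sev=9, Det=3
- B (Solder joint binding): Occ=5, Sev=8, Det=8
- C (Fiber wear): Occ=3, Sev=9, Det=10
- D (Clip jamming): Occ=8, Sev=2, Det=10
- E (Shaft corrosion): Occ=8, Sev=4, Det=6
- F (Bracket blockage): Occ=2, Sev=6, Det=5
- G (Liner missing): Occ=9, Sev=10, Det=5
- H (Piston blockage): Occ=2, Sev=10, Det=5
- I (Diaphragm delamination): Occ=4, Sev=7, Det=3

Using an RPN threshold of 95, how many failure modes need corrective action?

RPN = Severity × Occurrence × Detection:
  A: 9 × 8 × 3 = 216
  B: 8 × 5 × 8 = 320
  C: 9 × 3 × 10 = 270
  D: 2 × 8 × 10 = 160
  E: 4 × 8 × 6 = 192
  F: 6 × 2 × 5 = 60
  G: 10 × 9 × 5 = 450
  H: 10 × 2 × 5 = 100
  I: 7 × 4 × 3 = 84
Modes with RPN ≥ 95: A (216), B (320), C (270), D (160), E (192), G (450), H (100) → 7.

7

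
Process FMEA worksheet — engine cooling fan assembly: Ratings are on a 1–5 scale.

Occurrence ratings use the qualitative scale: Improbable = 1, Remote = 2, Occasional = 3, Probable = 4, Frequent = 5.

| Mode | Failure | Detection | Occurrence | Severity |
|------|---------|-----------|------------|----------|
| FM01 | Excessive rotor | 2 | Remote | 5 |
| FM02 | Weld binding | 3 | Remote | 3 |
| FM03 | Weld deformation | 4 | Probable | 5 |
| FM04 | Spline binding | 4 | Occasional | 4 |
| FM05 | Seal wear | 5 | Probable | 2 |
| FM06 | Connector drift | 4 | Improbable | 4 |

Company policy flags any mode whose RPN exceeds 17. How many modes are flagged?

RPN = Severity × Occurrence × Detection:
  FM01: 5 × 2 × 2 = 20
  FM02: 3 × 2 × 3 = 18
  FM03: 5 × 4 × 4 = 80
  FM04: 4 × 3 × 4 = 48
  FM05: 2 × 4 × 5 = 40
  FM06: 4 × 1 × 4 = 16
Modes with RPN > 17: FM01 (20), FM02 (18), FM03 (80), FM04 (48), FM05 (40) → 5.

5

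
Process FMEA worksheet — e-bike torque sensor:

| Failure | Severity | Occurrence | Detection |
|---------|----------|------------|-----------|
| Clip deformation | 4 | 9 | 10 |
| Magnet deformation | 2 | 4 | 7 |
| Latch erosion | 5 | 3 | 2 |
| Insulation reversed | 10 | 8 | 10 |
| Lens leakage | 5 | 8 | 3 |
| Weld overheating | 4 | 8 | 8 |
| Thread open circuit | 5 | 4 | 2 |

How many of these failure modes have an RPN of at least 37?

RPN = Severity × Occurrence × Detection:
  Clip deformation: 4 × 9 × 10 = 360
  Magnet deformation: 2 × 4 × 7 = 56
  Latch erosion: 5 × 3 × 2 = 30
  Insulation reversed: 10 × 8 × 10 = 800
  Lens leakage: 5 × 8 × 3 = 120
  Weld overheating: 4 × 8 × 8 = 256
  Thread open circuit: 5 × 4 × 2 = 40
Modes with RPN ≥ 37: Clip deformation (360), Magnet deformation (56), Insulation reversed (800), Lens leakage (120), Weld overheating (256), Thread open circuit (40) → 6.

6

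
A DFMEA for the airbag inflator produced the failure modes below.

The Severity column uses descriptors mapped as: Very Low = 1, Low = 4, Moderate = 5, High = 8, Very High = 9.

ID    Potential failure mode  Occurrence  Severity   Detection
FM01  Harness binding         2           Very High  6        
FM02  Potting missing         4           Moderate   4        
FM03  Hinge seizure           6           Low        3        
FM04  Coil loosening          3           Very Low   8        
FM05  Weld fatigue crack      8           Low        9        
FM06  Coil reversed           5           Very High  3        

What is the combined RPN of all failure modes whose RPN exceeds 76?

RPN = Severity × Occurrence × Detection:
  FM01: 9 × 2 × 6 = 108
  FM02: 5 × 4 × 4 = 80
  FM03: 4 × 6 × 3 = 72
  FM04: 1 × 3 × 8 = 24
  FM05: 4 × 8 × 9 = 288
  FM06: 9 × 5 × 3 = 135
RPN > 76: FM01 (108), FM02 (80), FM05 (288), FM06 (135).
Sum: 108 + 80 + 288 + 135 = 611.

611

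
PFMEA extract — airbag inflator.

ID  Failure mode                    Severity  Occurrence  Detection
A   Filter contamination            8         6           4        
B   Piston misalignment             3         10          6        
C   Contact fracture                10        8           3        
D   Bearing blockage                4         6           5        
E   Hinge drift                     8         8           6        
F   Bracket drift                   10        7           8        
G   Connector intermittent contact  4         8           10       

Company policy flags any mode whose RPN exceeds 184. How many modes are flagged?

RPN = Severity × Occurrence × Detection:
  A: 8 × 6 × 4 = 192
  B: 3 × 10 × 6 = 180
  C: 10 × 8 × 3 = 240
  D: 4 × 6 × 5 = 120
  E: 8 × 8 × 6 = 384
  F: 10 × 7 × 8 = 560
  G: 4 × 8 × 10 = 320
Modes with RPN > 184: A (192), C (240), E (384), F (560), G (320) → 5.

5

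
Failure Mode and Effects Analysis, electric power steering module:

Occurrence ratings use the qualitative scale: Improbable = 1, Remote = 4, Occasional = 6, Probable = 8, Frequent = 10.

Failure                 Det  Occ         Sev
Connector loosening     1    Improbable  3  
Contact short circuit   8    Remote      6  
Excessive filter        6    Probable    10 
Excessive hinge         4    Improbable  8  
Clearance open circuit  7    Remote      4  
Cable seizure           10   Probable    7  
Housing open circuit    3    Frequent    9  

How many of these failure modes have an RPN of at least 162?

RPN = Severity × Occurrence × Detection:
  Connector loosening: 3 × 1 × 1 = 3
  Contact short circuit: 6 × 4 × 8 = 192
  Excessive filter: 10 × 8 × 6 = 480
  Excessive hinge: 8 × 1 × 4 = 32
  Clearance open circuit: 4 × 4 × 7 = 112
  Cable seizure: 7 × 8 × 10 = 560
  Housing open circuit: 9 × 10 × 3 = 270
Modes with RPN ≥ 162: Contact short circuit (192), Excessive filter (480), Cable seizure (560), Housing open circuit (270) → 4.

4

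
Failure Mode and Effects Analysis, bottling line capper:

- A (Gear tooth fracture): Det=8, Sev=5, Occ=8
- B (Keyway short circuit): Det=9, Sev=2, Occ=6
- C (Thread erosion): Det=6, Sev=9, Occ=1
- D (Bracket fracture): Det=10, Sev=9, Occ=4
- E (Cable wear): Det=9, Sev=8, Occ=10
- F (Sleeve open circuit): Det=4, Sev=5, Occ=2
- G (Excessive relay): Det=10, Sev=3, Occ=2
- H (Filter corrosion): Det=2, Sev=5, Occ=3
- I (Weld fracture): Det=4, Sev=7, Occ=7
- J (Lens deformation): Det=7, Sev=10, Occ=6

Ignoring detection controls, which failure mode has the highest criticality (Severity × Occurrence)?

E

Criticality = Severity × Occurrence:
  A: 5 × 8 = 40
  B: 2 × 6 = 12
  C: 9 × 1 = 9
  D: 9 × 4 = 36
  E: 8 × 10 = 80
  F: 5 × 2 = 10
  G: 3 × 2 = 6
  H: 5 × 3 = 15
  I: 7 × 7 = 49
  J: 10 × 6 = 60
Highest criticality is 80 → E.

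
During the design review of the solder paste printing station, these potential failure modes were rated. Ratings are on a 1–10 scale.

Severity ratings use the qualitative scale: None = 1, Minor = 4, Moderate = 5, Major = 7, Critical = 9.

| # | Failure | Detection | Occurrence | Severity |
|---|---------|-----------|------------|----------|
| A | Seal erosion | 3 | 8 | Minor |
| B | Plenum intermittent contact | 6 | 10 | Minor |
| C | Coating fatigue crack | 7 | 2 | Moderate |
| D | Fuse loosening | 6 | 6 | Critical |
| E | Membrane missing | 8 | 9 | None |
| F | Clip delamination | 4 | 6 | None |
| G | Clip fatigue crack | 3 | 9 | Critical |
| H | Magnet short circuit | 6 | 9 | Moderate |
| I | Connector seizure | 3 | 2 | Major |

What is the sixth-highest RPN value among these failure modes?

RPN = Severity × Occurrence × Detection:
  A: 4 × 8 × 3 = 96
  B: 4 × 10 × 6 = 240
  C: 5 × 2 × 7 = 70
  D: 9 × 6 × 6 = 324
  E: 1 × 9 × 8 = 72
  F: 1 × 6 × 4 = 24
  G: 9 × 9 × 3 = 243
  H: 5 × 9 × 6 = 270
  I: 7 × 2 × 3 = 42
Sorted descending: 324, 270, 243, 240, 96, 72, 70, 42, 24.
The sixth-highest RPN is 72 (E).

72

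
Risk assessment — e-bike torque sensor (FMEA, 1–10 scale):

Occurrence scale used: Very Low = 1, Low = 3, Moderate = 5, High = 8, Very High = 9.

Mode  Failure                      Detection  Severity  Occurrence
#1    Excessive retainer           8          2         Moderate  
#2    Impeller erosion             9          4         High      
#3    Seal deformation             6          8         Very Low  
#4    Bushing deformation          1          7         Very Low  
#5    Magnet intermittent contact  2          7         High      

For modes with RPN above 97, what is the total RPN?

RPN = Severity × Occurrence × Detection:
  #1: 2 × 5 × 8 = 80
  #2: 4 × 8 × 9 = 288
  #3: 8 × 1 × 6 = 48
  #4: 7 × 1 × 1 = 7
  #5: 7 × 8 × 2 = 112
RPN > 97: #2 (288), #5 (112).
Sum: 288 + 112 = 400.

400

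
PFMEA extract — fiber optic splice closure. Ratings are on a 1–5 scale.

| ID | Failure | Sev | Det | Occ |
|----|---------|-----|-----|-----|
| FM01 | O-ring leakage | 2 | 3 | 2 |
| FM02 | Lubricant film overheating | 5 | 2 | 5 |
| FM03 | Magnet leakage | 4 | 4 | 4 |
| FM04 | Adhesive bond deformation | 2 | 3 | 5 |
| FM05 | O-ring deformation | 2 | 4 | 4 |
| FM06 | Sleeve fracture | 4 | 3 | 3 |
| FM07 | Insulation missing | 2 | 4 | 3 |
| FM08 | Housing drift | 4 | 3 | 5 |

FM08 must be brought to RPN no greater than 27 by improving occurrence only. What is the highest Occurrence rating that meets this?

FM08: S=4, O=5, D=3 → current RPN = 60.
Fixed product = 12. Need 12 × O ≤ 27, so O ≤ 27/12 = 2.25.
Maximum integer Occurrence rating = 2 (gives RPN 24; O=3 would give 36 > 27).

2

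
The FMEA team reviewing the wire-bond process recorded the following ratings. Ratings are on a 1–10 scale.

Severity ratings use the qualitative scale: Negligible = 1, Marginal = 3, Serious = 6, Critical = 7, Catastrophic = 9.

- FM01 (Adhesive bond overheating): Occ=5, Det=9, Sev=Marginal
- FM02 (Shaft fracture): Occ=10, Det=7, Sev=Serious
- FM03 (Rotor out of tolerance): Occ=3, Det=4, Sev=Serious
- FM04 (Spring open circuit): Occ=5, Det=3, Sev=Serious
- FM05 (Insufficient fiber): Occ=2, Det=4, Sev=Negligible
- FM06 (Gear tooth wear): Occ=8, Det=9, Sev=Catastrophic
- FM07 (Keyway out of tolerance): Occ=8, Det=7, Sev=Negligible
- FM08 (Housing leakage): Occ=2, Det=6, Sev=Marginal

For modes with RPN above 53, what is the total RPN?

1421

RPN = Severity × Occurrence × Detection:
  FM01: 3 × 5 × 9 = 135
  FM02: 6 × 10 × 7 = 420
  FM03: 6 × 3 × 4 = 72
  FM04: 6 × 5 × 3 = 90
  FM05: 1 × 2 × 4 = 8
  FM06: 9 × 8 × 9 = 648
  FM07: 1 × 8 × 7 = 56
  FM08: 3 × 2 × 6 = 36
RPN > 53: FM01 (135), FM02 (420), FM03 (72), FM04 (90), FM06 (648), FM07 (56).
Sum: 135 + 420 + 72 + 90 + 648 + 56 = 1421.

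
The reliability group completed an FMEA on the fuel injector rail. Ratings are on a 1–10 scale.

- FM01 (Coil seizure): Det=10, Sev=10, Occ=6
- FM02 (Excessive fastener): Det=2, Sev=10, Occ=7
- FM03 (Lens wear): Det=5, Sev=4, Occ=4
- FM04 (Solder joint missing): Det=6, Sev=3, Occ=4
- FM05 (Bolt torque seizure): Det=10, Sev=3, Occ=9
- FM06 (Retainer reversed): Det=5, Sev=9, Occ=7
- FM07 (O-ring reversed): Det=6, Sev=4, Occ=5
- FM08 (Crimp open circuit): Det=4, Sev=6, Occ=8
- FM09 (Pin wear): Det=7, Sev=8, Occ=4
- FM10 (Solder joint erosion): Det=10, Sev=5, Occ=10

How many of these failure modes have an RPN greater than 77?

9

RPN = Severity × Occurrence × Detection:
  FM01: 10 × 6 × 10 = 600
  FM02: 10 × 7 × 2 = 140
  FM03: 4 × 4 × 5 = 80
  FM04: 3 × 4 × 6 = 72
  FM05: 3 × 9 × 10 = 270
  FM06: 9 × 7 × 5 = 315
  FM07: 4 × 5 × 6 = 120
  FM08: 6 × 8 × 4 = 192
  FM09: 8 × 4 × 7 = 224
  FM10: 5 × 10 × 10 = 500
Modes with RPN > 77: FM01 (600), FM02 (140), FM03 (80), FM05 (270), FM06 (315), FM07 (120), FM08 (192), FM09 (224), FM10 (500) → 9.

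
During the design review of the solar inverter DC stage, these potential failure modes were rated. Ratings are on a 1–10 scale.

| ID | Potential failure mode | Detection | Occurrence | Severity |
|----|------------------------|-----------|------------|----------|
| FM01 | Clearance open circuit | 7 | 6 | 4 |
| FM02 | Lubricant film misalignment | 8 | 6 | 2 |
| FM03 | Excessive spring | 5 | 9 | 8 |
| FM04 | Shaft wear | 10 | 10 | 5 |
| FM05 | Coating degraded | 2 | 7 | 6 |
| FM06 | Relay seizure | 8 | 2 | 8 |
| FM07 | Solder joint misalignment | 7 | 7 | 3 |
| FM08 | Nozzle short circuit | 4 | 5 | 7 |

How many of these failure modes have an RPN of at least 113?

RPN = Severity × Occurrence × Detection:
  FM01: 4 × 6 × 7 = 168
  FM02: 2 × 6 × 8 = 96
  FM03: 8 × 9 × 5 = 360
  FM04: 5 × 10 × 10 = 500
  FM05: 6 × 7 × 2 = 84
  FM06: 8 × 2 × 8 = 128
  FM07: 3 × 7 × 7 = 147
  FM08: 7 × 5 × 4 = 140
Modes with RPN ≥ 113: FM01 (168), FM03 (360), FM04 (500), FM06 (128), FM07 (147), FM08 (140) → 6.

6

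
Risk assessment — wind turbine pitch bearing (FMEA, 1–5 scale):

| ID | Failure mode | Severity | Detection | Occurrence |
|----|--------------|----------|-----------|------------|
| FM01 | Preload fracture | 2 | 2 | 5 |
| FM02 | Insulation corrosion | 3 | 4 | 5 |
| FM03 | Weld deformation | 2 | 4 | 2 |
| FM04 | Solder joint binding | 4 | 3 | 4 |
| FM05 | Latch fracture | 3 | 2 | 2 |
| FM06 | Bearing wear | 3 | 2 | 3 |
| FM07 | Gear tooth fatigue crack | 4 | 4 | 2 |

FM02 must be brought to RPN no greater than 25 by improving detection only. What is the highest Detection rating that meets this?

1

FM02: S=3, O=5, D=4 → current RPN = 60.
Fixed product = 15. Need 15 × D ≤ 25, so D ≤ 25/15 = 1.67.
Maximum integer Detection rating = 1 (gives RPN 15; D=2 would give 30 > 25).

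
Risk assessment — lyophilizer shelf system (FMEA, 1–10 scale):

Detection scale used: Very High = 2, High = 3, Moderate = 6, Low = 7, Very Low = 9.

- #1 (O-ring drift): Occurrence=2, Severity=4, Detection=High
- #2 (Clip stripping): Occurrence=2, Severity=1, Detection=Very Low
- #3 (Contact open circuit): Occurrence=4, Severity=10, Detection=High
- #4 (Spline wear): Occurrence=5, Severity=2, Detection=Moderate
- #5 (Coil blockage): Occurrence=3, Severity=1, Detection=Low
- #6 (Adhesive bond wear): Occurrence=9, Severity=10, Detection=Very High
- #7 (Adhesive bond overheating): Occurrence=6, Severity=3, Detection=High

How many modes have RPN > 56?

RPN = Severity × Occurrence × Detection:
  #1: 4 × 2 × 3 = 24
  #2: 1 × 2 × 9 = 18
  #3: 10 × 4 × 3 = 120
  #4: 2 × 5 × 6 = 60
  #5: 1 × 3 × 7 = 21
  #6: 10 × 9 × 2 = 180
  #7: 3 × 6 × 3 = 54
Modes with RPN > 56: #3 (120), #4 (60), #6 (180) → 3.

3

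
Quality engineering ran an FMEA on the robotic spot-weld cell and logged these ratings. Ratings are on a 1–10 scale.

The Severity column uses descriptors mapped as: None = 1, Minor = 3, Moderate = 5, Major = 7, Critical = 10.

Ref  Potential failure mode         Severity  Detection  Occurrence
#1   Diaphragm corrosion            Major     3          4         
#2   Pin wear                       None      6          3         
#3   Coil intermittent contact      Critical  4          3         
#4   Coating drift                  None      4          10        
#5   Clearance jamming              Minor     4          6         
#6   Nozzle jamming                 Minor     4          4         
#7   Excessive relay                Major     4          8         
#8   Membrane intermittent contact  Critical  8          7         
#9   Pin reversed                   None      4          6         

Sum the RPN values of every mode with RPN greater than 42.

1108

RPN = Severity × Occurrence × Detection:
  #1: 7 × 4 × 3 = 84
  #2: 1 × 3 × 6 = 18
  #3: 10 × 3 × 4 = 120
  #4: 1 × 10 × 4 = 40
  #5: 3 × 6 × 4 = 72
  #6: 3 × 4 × 4 = 48
  #7: 7 × 8 × 4 = 224
  #8: 10 × 7 × 8 = 560
  #9: 1 × 6 × 4 = 24
RPN > 42: #1 (84), #3 (120), #5 (72), #6 (48), #7 (224), #8 (560).
Sum: 84 + 120 + 72 + 48 + 224 + 560 = 1108.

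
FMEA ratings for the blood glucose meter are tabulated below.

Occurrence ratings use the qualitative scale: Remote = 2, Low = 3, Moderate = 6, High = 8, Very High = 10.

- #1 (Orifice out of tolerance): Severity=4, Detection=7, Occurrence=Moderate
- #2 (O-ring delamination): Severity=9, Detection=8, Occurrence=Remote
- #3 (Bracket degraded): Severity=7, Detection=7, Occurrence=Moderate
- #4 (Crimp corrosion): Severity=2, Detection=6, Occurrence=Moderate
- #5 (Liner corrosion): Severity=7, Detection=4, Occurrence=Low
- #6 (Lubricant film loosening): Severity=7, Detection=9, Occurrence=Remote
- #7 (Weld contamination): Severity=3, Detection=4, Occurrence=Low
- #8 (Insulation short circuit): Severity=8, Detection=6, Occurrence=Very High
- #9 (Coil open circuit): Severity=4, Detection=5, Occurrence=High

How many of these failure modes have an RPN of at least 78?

RPN = Severity × Occurrence × Detection:
  #1: 4 × 6 × 7 = 168
  #2: 9 × 2 × 8 = 144
  #3: 7 × 6 × 7 = 294
  #4: 2 × 6 × 6 = 72
  #5: 7 × 3 × 4 = 84
  #6: 7 × 2 × 9 = 126
  #7: 3 × 3 × 4 = 36
  #8: 8 × 10 × 6 = 480
  #9: 4 × 8 × 5 = 160
Modes with RPN ≥ 78: #1 (168), #2 (144), #3 (294), #5 (84), #6 (126), #8 (480), #9 (160) → 7.

7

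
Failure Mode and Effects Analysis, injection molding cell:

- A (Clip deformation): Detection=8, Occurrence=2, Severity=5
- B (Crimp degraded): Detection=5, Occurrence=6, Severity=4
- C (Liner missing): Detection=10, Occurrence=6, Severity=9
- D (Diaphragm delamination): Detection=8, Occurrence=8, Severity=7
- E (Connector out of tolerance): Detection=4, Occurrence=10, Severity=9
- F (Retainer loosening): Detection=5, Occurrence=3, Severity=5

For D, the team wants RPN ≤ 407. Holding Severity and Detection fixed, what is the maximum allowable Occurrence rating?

7

D: S=7, O=8, D=8 → current RPN = 448.
Fixed product = 56. Need 56 × O ≤ 407, so O ≤ 407/56 = 7.27.
Maximum integer Occurrence rating = 7 (gives RPN 392; O=8 would give 448 > 407).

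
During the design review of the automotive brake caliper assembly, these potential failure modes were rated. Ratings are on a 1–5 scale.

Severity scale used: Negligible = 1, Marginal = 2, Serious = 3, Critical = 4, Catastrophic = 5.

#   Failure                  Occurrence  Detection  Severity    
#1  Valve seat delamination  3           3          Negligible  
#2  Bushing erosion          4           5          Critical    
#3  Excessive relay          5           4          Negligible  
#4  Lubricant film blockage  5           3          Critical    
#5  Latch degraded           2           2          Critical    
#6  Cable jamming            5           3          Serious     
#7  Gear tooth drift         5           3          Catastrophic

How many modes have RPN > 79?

1

RPN = Severity × Occurrence × Detection:
  #1: 1 × 3 × 3 = 9
  #2: 4 × 4 × 5 = 80
  #3: 1 × 5 × 4 = 20
  #4: 4 × 5 × 3 = 60
  #5: 4 × 2 × 2 = 16
  #6: 3 × 5 × 3 = 45
  #7: 5 × 5 × 3 = 75
Modes with RPN > 79: #2 (80) → 1.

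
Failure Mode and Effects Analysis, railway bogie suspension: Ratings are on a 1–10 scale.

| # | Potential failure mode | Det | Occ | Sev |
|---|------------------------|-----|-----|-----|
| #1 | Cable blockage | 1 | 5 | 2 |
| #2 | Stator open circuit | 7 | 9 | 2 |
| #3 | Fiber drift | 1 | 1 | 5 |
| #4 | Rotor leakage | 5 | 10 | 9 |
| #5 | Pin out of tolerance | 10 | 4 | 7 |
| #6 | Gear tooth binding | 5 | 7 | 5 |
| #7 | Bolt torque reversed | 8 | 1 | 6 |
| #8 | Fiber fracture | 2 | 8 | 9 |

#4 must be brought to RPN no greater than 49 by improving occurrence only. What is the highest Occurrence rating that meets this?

#4: S=9, O=10, D=5 → current RPN = 450.
Fixed product = 45. Need 45 × O ≤ 49, so O ≤ 49/45 = 1.09.
Maximum integer Occurrence rating = 1 (gives RPN 45; O=2 would give 90 > 49).

1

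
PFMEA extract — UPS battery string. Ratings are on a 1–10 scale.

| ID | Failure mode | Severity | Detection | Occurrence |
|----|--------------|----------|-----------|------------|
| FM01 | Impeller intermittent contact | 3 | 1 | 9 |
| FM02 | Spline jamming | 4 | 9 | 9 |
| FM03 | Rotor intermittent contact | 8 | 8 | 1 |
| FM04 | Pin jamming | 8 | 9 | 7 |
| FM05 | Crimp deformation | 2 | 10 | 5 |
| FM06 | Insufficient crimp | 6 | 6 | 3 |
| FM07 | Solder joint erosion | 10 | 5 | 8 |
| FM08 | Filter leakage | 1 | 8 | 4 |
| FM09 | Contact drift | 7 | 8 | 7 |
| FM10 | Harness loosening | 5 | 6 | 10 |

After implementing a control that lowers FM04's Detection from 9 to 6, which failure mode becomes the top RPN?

RPN = Severity × Occurrence × Detection:
  FM01: 3 × 9 × 1 = 27
  FM02: 4 × 9 × 9 = 324
  FM03: 8 × 1 × 8 = 64
  FM04: 8 × 7 × 9 = 504
  FM05: 2 × 5 × 10 = 100
  FM06: 6 × 3 × 6 = 108
  FM07: 10 × 8 × 5 = 400
  FM08: 1 × 4 × 8 = 32
  FM09: 7 × 7 × 8 = 392
  FM10: 5 × 10 × 6 = 300
After action: FM04 → 8 × 7 × 6 = 336.
Revised RPNs: FM07=400, FM09=392, FM04=336, FM02=324, FM10=300, FM06=108, FM05=100, FM03=64, FM08=32, FM01=27.
Highest is now FM07 (400).

FM07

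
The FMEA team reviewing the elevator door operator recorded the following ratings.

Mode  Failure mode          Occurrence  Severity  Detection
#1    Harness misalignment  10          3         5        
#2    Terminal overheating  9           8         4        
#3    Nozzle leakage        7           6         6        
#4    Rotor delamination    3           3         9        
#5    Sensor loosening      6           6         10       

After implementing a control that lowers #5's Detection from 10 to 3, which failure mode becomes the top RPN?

RPN = Severity × Occurrence × Detection:
  #1: 3 × 10 × 5 = 150
  #2: 8 × 9 × 4 = 288
  #3: 6 × 7 × 6 = 252
  #4: 3 × 3 × 9 = 81
  #5: 6 × 6 × 10 = 360
After action: #5 → 6 × 6 × 3 = 108.
Revised RPNs: #2=288, #3=252, #1=150, #5=108, #4=81.
Highest is now #2 (288).

#2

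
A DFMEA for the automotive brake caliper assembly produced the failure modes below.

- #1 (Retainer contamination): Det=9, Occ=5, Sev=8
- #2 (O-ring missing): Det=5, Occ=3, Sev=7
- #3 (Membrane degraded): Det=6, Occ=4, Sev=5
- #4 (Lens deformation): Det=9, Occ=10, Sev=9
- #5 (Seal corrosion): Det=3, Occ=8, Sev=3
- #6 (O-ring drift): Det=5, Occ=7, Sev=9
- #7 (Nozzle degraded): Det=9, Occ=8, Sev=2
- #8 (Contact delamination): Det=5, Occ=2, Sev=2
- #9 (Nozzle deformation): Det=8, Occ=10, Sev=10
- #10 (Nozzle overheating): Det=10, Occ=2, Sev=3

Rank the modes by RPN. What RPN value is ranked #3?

360

RPN = Severity × Occurrence × Detection:
  #1: 8 × 5 × 9 = 360
  #2: 7 × 3 × 5 = 105
  #3: 5 × 4 × 6 = 120
  #4: 9 × 10 × 9 = 810
  #5: 3 × 8 × 3 = 72
  #6: 9 × 7 × 5 = 315
  #7: 2 × 8 × 9 = 144
  #8: 2 × 2 × 5 = 20
  #9: 10 × 10 × 8 = 800
  #10: 3 × 2 × 10 = 60
Sorted descending: 810, 800, 360, 315, 144, 120, 105, 72, 60, 20.
The third-highest RPN is 360 (#1).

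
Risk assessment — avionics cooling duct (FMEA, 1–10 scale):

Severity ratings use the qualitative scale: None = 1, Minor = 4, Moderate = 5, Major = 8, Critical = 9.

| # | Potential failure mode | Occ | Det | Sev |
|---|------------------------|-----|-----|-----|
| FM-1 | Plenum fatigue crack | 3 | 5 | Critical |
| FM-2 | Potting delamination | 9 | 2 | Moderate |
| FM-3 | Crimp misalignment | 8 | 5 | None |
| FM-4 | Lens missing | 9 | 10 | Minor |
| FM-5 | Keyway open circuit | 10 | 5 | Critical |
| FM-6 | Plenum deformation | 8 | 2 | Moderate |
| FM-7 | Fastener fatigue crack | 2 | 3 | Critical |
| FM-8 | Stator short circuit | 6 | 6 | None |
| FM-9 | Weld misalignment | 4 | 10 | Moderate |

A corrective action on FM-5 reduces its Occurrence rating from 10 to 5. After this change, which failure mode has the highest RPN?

RPN = Severity × Occurrence × Detection:
  FM-1: 9 × 3 × 5 = 135
  FM-2: 5 × 9 × 2 = 90
  FM-3: 1 × 8 × 5 = 40
  FM-4: 4 × 9 × 10 = 360
  FM-5: 9 × 10 × 5 = 450
  FM-6: 5 × 8 × 2 = 80
  FM-7: 9 × 2 × 3 = 54
  FM-8: 1 × 6 × 6 = 36
  FM-9: 5 × 4 × 10 = 200
After action: FM-5 → 9 × 5 × 5 = 225.
Revised RPNs: FM-4=360, FM-5=225, FM-9=200, FM-1=135, FM-2=90, FM-6=80, FM-7=54, FM-3=40, FM-8=36.
Highest is now FM-4 (360).

FM-4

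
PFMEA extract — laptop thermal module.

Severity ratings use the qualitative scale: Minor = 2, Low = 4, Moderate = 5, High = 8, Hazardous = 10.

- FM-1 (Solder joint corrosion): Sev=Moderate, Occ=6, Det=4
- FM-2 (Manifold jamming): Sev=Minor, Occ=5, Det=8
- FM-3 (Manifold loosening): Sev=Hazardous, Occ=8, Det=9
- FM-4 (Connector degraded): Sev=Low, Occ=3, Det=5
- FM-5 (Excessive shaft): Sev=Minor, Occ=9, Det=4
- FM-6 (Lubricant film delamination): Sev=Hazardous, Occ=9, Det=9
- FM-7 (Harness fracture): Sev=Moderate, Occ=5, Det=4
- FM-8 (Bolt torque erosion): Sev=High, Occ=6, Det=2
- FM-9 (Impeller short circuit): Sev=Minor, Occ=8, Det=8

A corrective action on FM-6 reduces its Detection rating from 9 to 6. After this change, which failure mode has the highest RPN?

RPN = Severity × Occurrence × Detection:
  FM-1: 5 × 6 × 4 = 120
  FM-2: 2 × 5 × 8 = 80
  FM-3: 10 × 8 × 9 = 720
  FM-4: 4 × 3 × 5 = 60
  FM-5: 2 × 9 × 4 = 72
  FM-6: 10 × 9 × 9 = 810
  FM-7: 5 × 5 × 4 = 100
  FM-8: 8 × 6 × 2 = 96
  FM-9: 2 × 8 × 8 = 128
After action: FM-6 → 10 × 9 × 6 = 540.
Revised RPNs: FM-3=720, FM-6=540, FM-9=128, FM-1=120, FM-7=100, FM-8=96, FM-2=80, FM-5=72, FM-4=60.
Highest is now FM-3 (720).

FM-3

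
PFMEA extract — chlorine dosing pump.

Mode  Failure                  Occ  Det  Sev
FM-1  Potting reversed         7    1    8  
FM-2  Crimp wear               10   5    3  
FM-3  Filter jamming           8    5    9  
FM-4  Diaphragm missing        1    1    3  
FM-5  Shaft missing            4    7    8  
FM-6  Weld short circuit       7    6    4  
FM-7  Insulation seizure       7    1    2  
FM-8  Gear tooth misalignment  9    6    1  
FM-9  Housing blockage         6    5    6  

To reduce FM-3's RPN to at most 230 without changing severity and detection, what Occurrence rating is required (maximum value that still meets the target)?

5

FM-3: S=9, O=8, D=5 → current RPN = 360.
Fixed product = 45. Need 45 × O ≤ 230, so O ≤ 230/45 = 5.11.
Maximum integer Occurrence rating = 5 (gives RPN 225; O=6 would give 270 > 230).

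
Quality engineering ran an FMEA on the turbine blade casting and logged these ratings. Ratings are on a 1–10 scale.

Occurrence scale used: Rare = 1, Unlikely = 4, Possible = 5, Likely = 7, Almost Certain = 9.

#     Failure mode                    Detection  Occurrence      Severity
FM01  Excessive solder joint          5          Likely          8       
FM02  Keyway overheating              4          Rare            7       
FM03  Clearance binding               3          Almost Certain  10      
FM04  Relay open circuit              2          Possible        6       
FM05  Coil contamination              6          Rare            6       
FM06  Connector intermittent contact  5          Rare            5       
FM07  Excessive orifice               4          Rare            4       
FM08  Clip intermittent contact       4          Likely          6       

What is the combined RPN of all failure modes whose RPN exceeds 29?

814

RPN = Severity × Occurrence × Detection:
  FM01: 8 × 7 × 5 = 280
  FM02: 7 × 1 × 4 = 28
  FM03: 10 × 9 × 3 = 270
  FM04: 6 × 5 × 2 = 60
  FM05: 6 × 1 × 6 = 36
  FM06: 5 × 1 × 5 = 25
  FM07: 4 × 1 × 4 = 16
  FM08: 6 × 7 × 4 = 168
RPN > 29: FM01 (280), FM03 (270), FM04 (60), FM05 (36), FM08 (168).
Sum: 280 + 270 + 60 + 36 + 168 = 814.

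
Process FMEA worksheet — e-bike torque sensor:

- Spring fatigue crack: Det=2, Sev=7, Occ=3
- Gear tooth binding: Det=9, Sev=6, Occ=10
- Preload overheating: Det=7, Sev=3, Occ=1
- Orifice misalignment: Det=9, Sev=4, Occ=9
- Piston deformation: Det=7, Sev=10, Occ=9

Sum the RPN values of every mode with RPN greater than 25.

RPN = Severity × Occurrence × Detection:
  Spring fatigue crack: 7 × 3 × 2 = 42
  Gear tooth binding: 6 × 10 × 9 = 540
  Preload overheating: 3 × 1 × 7 = 21
  Orifice misalignment: 4 × 9 × 9 = 324
  Piston deformation: 10 × 9 × 7 = 630
RPN > 25: Spring fatigue crack (42), Gear tooth binding (540), Orifice misalignment (324), Piston deformation (630).
Sum: 42 + 540 + 324 + 630 = 1536.

1536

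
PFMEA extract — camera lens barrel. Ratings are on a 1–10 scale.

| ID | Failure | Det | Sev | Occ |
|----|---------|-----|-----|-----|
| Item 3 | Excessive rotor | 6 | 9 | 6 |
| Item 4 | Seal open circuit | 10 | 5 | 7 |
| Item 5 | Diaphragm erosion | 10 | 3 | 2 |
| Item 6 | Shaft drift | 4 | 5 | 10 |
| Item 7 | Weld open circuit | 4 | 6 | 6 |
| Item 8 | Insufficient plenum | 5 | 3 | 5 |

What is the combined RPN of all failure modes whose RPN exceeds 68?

1093

RPN = Severity × Occurrence × Detection:
  Item 3: 9 × 6 × 6 = 324
  Item 4: 5 × 7 × 10 = 350
  Item 5: 3 × 2 × 10 = 60
  Item 6: 5 × 10 × 4 = 200
  Item 7: 6 × 6 × 4 = 144
  Item 8: 3 × 5 × 5 = 75
RPN > 68: Item 3 (324), Item 4 (350), Item 6 (200), Item 7 (144), Item 8 (75).
Sum: 324 + 350 + 200 + 144 + 75 = 1093.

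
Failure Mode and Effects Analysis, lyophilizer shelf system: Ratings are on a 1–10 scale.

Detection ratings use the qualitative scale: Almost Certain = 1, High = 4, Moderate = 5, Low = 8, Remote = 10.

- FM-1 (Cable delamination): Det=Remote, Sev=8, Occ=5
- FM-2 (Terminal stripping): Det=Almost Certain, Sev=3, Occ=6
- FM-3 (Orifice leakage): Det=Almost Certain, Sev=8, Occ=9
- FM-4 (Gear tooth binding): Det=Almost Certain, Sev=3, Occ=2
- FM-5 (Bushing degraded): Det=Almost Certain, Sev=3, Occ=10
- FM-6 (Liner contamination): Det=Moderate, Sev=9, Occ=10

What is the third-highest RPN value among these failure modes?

RPN = Severity × Occurrence × Detection:
  FM-1: 8 × 5 × 10 = 400
  FM-2: 3 × 6 × 1 = 18
  FM-3: 8 × 9 × 1 = 72
  FM-4: 3 × 2 × 1 = 6
  FM-5: 3 × 10 × 1 = 30
  FM-6: 9 × 10 × 5 = 450
Sorted descending: 450, 400, 72, 30, 18, 6.
The third-highest RPN is 72 (FM-3).

72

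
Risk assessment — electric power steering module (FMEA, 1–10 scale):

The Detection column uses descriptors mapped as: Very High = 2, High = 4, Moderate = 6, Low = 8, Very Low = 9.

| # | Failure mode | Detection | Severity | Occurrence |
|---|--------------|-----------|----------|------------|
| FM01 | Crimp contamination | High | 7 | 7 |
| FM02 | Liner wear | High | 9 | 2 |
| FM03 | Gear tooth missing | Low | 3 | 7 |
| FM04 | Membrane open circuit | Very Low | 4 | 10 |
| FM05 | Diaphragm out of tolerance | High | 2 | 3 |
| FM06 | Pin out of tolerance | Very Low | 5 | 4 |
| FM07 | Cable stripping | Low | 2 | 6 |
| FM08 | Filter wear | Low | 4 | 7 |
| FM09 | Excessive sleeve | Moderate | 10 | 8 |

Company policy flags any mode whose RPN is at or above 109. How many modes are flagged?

RPN = Severity × Occurrence × Detection:
  FM01: 7 × 7 × 4 = 196
  FM02: 9 × 2 × 4 = 72
  FM03: 3 × 7 × 8 = 168
  FM04: 4 × 10 × 9 = 360
  FM05: 2 × 3 × 4 = 24
  FM06: 5 × 4 × 9 = 180
  FM07: 2 × 6 × 8 = 96
  FM08: 4 × 7 × 8 = 224
  FM09: 10 × 8 × 6 = 480
Modes with RPN ≥ 109: FM01 (196), FM03 (168), FM04 (360), FM06 (180), FM08 (224), FM09 (480) → 6.

6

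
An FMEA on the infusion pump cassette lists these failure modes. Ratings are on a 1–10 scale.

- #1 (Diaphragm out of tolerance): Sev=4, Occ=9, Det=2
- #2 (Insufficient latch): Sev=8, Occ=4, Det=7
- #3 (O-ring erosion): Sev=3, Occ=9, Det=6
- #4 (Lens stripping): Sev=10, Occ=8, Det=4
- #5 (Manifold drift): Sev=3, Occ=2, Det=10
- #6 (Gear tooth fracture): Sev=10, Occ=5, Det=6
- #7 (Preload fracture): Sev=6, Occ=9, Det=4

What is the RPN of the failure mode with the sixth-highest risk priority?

72

RPN = Severity × Occurrence × Detection:
  #1: 4 × 9 × 2 = 72
  #2: 8 × 4 × 7 = 224
  #3: 3 × 9 × 6 = 162
  #4: 10 × 8 × 4 = 320
  #5: 3 × 2 × 10 = 60
  #6: 10 × 5 × 6 = 300
  #7: 6 × 9 × 4 = 216
Sorted descending: 320, 300, 224, 216, 162, 72, 60.
The sixth-highest RPN is 72 (#1).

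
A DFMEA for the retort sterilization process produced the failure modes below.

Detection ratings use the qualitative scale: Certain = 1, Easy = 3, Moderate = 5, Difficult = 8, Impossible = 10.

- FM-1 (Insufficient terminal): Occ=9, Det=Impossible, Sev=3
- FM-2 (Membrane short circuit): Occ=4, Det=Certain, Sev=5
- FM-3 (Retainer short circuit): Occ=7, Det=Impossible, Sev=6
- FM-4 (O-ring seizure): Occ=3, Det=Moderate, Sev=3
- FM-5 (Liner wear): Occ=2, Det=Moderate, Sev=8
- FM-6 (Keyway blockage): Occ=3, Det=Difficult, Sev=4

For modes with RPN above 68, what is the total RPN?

866

RPN = Severity × Occurrence × Detection:
  FM-1: 3 × 9 × 10 = 270
  FM-2: 5 × 4 × 1 = 20
  FM-3: 6 × 7 × 10 = 420
  FM-4: 3 × 3 × 5 = 45
  FM-5: 8 × 2 × 5 = 80
  FM-6: 4 × 3 × 8 = 96
RPN > 68: FM-1 (270), FM-3 (420), FM-5 (80), FM-6 (96).
Sum: 270 + 420 + 80 + 96 = 866.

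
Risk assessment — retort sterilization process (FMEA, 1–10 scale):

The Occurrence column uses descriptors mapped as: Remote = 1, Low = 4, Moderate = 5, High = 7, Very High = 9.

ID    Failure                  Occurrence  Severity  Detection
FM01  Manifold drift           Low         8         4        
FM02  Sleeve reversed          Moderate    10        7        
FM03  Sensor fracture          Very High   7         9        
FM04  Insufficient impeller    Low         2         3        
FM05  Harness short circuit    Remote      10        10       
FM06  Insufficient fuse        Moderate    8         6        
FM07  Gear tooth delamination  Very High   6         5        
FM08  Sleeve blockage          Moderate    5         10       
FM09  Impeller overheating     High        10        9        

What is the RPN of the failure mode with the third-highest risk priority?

350

RPN = Severity × Occurrence × Detection:
  FM01: 8 × 4 × 4 = 128
  FM02: 10 × 5 × 7 = 350
  FM03: 7 × 9 × 9 = 567
  FM04: 2 × 4 × 3 = 24
  FM05: 10 × 1 × 10 = 100
  FM06: 8 × 5 × 6 = 240
  FM07: 6 × 9 × 5 = 270
  FM08: 5 × 5 × 10 = 250
  FM09: 10 × 7 × 9 = 630
Sorted descending: 630, 567, 350, 270, 250, 240, 128, 100, 24.
The third-highest RPN is 350 (FM02).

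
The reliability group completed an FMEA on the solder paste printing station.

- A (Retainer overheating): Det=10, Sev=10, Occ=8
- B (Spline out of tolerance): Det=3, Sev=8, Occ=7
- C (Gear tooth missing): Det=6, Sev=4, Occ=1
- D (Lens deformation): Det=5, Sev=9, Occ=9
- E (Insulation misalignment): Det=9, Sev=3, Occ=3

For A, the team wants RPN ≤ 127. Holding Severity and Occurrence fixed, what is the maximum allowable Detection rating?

1

A: S=10, O=8, D=10 → current RPN = 800.
Fixed product = 80. Need 80 × D ≤ 127, so D ≤ 127/80 = 1.59.
Maximum integer Detection rating = 1 (gives RPN 80; D=2 would give 160 > 127).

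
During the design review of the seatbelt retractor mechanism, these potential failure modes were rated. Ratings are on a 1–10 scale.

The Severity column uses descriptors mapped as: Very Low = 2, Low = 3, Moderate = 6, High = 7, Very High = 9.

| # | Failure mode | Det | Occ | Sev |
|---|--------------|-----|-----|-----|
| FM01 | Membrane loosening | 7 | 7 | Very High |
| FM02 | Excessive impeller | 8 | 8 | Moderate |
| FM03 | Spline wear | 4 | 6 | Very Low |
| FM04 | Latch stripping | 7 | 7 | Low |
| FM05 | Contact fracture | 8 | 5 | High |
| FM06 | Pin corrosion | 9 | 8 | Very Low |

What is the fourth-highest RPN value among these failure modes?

147

RPN = Severity × Occurrence × Detection:
  FM01: 9 × 7 × 7 = 441
  FM02: 6 × 8 × 8 = 384
  FM03: 2 × 6 × 4 = 48
  FM04: 3 × 7 × 7 = 147
  FM05: 7 × 5 × 8 = 280
  FM06: 2 × 8 × 9 = 144
Sorted descending: 441, 384, 280, 147, 144, 48.
The fourth-highest RPN is 147 (FM04).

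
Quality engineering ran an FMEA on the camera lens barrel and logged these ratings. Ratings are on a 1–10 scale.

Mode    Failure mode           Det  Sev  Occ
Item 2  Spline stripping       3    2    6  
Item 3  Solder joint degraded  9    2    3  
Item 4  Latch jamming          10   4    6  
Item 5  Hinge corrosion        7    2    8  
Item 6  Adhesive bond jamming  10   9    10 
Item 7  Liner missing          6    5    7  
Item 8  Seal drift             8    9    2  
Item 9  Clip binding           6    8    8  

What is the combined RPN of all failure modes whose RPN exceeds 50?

RPN = Severity × Occurrence × Detection:
  Item 2: 2 × 6 × 3 = 36
  Item 3: 2 × 3 × 9 = 54
  Item 4: 4 × 6 × 10 = 240
  Item 5: 2 × 8 × 7 = 112
  Item 6: 9 × 10 × 10 = 900
  Item 7: 5 × 7 × 6 = 210
  Item 8: 9 × 2 × 8 = 144
  Item 9: 8 × 8 × 6 = 384
RPN > 50: Item 3 (54), Item 4 (240), Item 5 (112), Item 6 (900), Item 7 (210), Item 8 (144), Item 9 (384).
Sum: 54 + 240 + 112 + 900 + 210 + 144 + 384 = 2044.

2044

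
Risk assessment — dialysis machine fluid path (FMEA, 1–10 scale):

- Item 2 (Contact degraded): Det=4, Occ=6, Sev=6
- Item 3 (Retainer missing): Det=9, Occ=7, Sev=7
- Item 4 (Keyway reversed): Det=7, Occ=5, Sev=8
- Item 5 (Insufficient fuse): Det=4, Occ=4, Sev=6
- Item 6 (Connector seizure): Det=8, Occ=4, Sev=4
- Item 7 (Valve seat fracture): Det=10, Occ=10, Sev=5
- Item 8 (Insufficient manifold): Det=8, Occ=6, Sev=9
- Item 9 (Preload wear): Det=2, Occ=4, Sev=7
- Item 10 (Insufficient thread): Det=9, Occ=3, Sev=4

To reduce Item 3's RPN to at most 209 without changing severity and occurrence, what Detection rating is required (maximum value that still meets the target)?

4

Item 3: S=7, O=7, D=9 → current RPN = 441.
Fixed product = 49. Need 49 × D ≤ 209, so D ≤ 209/49 = 4.27.
Maximum integer Detection rating = 4 (gives RPN 196; D=5 would give 245 > 209).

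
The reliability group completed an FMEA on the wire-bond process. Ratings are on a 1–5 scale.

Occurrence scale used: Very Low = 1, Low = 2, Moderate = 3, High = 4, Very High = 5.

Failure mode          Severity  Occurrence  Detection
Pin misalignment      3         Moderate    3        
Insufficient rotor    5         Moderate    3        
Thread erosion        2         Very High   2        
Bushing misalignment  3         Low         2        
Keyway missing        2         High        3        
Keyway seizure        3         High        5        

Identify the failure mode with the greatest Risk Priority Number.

Keyway seizure

RPN = Severity × Occurrence × Detection:
  Pin misalignment: 3 × 3 × 3 = 27
  Insufficient rotor: 5 × 3 × 3 = 45
  Thread erosion: 2 × 5 × 2 = 20
  Bushing misalignment: 3 × 2 × 2 = 12
  Keyway missing: 2 × 4 × 3 = 24
  Keyway seizure: 3 × 4 × 5 = 60
Highest RPN is 60 → Keyway seizure.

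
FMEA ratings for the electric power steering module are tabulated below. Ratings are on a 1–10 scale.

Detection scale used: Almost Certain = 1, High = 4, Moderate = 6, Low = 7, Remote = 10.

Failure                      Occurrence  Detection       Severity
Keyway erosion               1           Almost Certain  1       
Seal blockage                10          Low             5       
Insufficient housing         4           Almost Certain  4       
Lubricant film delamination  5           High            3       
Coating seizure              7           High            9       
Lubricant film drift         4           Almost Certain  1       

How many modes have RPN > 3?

RPN = Severity × Occurrence × Detection:
  Keyway erosion: 1 × 1 × 1 = 1
  Seal blockage: 5 × 10 × 7 = 350
  Insufficient housing: 4 × 4 × 1 = 16
  Lubricant film delamination: 3 × 5 × 4 = 60
  Coating seizure: 9 × 7 × 4 = 252
  Lubricant film drift: 1 × 4 × 1 = 4
Modes with RPN > 3: Seal blockage (350), Insufficient housing (16), Lubricant film delamination (60), Coating seizure (252), Lubricant film drift (4) → 5.

5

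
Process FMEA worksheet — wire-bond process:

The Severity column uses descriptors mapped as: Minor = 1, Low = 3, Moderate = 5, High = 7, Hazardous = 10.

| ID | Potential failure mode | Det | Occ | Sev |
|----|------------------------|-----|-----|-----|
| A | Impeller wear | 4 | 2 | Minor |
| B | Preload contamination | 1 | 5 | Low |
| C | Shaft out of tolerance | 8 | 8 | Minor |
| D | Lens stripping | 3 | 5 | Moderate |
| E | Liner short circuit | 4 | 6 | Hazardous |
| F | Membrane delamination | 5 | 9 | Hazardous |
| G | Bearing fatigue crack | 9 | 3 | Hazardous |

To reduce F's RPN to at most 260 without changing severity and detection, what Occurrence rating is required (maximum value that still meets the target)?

5

F: S=10, O=9, D=5 → current RPN = 450.
Fixed product = 50. Need 50 × O ≤ 260, so O ≤ 260/50 = 5.20.
Maximum integer Occurrence rating = 5 (gives RPN 250; O=6 would give 300 > 260).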